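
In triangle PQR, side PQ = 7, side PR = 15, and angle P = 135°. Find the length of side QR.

When two sides and the included angle are known, the law of cosines gives the third side.
c^2 = a^2 + b^2 - 2ab cos(C) generalizes the Pythagorean theorem to non-right triangles.
Here: QR^2 = 49 + 225 - 210*(-sqrt(2)/2) = 105*sqrt(2) + 274
QR = sqrt(105*sqrt(2) + 274)

sqrt(105*sqrt(2) + 274)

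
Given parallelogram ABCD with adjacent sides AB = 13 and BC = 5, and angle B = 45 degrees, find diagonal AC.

The diagonal of a parallelogram can be found by treating two adjacent sides and the diagonal as a triangle.
Applying the law of cosines with sides 13, 5 and included angle 45°:
d^2 = 169 + 25 - 130*cos(45°) = 194 - 65*sqrt(2)
d = sqrt(194 - 65*sqrt(2))

sqrt(194 - 65*sqrt(2))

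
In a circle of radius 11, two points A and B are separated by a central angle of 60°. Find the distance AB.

Chord = 2(11) sin(30°) = 11

11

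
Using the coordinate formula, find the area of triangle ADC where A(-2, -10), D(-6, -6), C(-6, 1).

Shoelace: Area = (1/2)|-2(-6-1) + -6(1--10) + -6(-10--6)| = (1/2)(28) = 14

14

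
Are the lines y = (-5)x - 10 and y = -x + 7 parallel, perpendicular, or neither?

Slope of line 1: m1 = -5
Slope of line 2: m2 = -1
For parallel lines we need equal slopes: -5 != -1.
For perpendicular lines we need m1*m2 = -1: (-5)(-1) = 5 != -1.
Since neither condition holds, the lines are neither parallel nor perpendicular.

Neither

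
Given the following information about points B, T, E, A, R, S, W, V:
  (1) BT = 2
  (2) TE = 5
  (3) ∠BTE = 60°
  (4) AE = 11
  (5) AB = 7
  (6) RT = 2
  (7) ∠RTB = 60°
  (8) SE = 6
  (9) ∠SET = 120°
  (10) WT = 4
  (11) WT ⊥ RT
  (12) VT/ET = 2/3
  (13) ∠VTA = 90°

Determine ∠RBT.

Step 1: By the law of cosines on triangle BTR: BR² = 2² + 2² − 2·2·2·cos(60°) = 4, so BR = 2.
Step 2: By the inverse law of cosines on triangle RBT: cos(∠RBT) = (2² + 2² − 2²) / (2·2·2) = 4/8 = 0.5, so ∠RBT = 60°.

Therefore, the measure of angle ∠RBT = 60°.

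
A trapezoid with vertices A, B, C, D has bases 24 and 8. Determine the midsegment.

The midsegment of a trapezoid = (base1 + base2) / 2
midsegment = (24 + 8) / 2
midsegment = 32 / 2
midsegment = 16

16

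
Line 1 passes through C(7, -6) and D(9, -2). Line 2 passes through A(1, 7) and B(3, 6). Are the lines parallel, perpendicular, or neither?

Slope of line 1: m1 = (-2 - -6)/(9 - 7) = 4/2 = 2
Slope of line 2: m2 = (6 - 7)/(3 - 1) = -1/2 = -1/2
m1 * m2 = (2) * (-1/2) = -1 = -1, so the lines are perpendicular.

Perpendicular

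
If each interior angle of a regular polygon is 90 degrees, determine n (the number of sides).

The exterior angle is the supplement of the interior angle: 180 - 90 = 90 degrees.
Since the exterior angles of any convex polygon sum to 360 degrees, the number of sides is 360 / 90 = 4.

4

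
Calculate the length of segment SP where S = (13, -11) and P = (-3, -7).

The horizontal distance is |-3 - 13| = 16 and the vertical distance is |-7 - -11| = 4.
By the Pythagorean theorem, d = sqrt(16^2 + 4^2) = sqrt(272) = 4*sqrt(17).

4*sqrt(17)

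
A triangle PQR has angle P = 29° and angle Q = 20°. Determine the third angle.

By the triangle angle sum property, the three interior angles of any triangle add up to 180°.
We know angle P = 29° and angle Q = 20°, so their sum is 49°.
Therefore angle R = 180° - 49° = 131°.

131 degrees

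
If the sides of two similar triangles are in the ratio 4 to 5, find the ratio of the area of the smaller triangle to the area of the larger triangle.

The ratio of areas of similar triangles equals the square of the side ratio.
Side ratio = 4:5
Area ratio = (4/5)^2 = 16/25 = 16:25

16:25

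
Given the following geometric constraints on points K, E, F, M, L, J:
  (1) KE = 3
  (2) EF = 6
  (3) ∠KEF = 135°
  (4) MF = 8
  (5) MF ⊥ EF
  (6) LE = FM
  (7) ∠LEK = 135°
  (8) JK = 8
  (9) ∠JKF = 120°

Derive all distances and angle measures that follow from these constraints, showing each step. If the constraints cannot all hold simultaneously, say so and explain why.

The constraints are consistent.

From the given relations:
  LE = FM = 8

Step 1: From KE = 3, EF = 6, and ∠KEF = 135°, by the law of cosines:
  KF² = KE² + EF² - 2·KE·EF·cos(135°) = 9 + 36 + 25.46 = 70.46
  KF ≈ 8.39

Step 2: From KE = 3, EL = 8, and ∠KEL = 135°, by the law of cosines:
  KL² = KE² + EL² - 2·KE·EL·cos(135°) = 9 + 64 + 33.94 = 106.9
  KL ≈ 10.34

Step 3: From EF = 6, FM = 8, and ∠EFM = 90°, by the law of cosines:
  EM² = EF² + FM² - 2·EF·FM·cos(90°) = 36 + 64 - 0 = 100
  EM = 10

Step 4: From FK = 8.39, KJ = 8, and ∠FKJ = 120°, by the law of cosines:
  FJ² = FK² + KJ² - 2·FK·KJ·cos(120°) = 70.46 + 64 + 67.15 = 201.6
  FJ ≈ 14.2

Step 5: From KE = 3, KF = 8.39, EF = 6, by the inverse law of cosines:
  cos(∠EKF) = (KE² + KF² - EF²) / (2·KE·KF)
  ∠EKF = 30.36°

Step 6: From KE = 3, KL = 10.34, EL = 8, by the inverse law of cosines:
  cos(∠EKL) = (KE² + KL² - EL²) / (2·KE·KL)
  ∠EKL = 33.16°

Step 7: From EF = 6, EM = 10, FM = 8, by the inverse law of cosines:
  cos(∠FEM) = (EF² + EM² - FM²) / (2·EF·EM)
  ∠FEM = 53.13°

Step 8: From FE = 6, FK = 8.39, EK = 3, by the inverse law of cosines:
  cos(∠EFK) = (FE² + FK² - EK²) / (2·FE·FK)
  ∠EFK = 14.64°

Step 9: From ME = 10, MF = 8, EF = 6, by the inverse law of cosines:
  cos(∠EMF) = (ME² + MF² - EF²) / (2·ME·MF)
  ∠EMF = 36.87°

Step 10: From LE = 8, LK = 10.34, EK = 3, by the inverse law of cosines:
  cos(∠ELK) = (LE² + LK² - EK²) / (2·LE·LK)
  ∠ELK = 11.84°

Step 11: From FJ = 14.2, FK = 8.39, JK = 8, by the inverse law of cosines:
  cos(∠JFK) = (FJ² + FK² - JK²) / (2·FJ·FK)
  ∠JFK = 29.21°

Step 12: From JF = 14.2, JK = 8, FK = 8.39, by the inverse law of cosines:
  cos(∠FJK) = (JF² + JK² - FK²) / (2·JF·JK)
  ∠FJK = 30.79°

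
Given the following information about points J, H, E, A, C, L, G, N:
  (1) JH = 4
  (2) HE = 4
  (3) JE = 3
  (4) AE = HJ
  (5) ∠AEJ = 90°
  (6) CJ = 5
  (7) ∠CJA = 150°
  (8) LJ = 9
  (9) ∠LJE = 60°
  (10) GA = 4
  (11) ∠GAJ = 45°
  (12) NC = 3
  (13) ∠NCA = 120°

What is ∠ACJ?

From the given relations: AE = HJ = 4.
Step 1: By the law of cosines on triangle JEA: JA² = 3² + 4² − 2·3·4·cos(90°) = 25, so JA = 5.
Step 2: By the law of cosines on triangle CJA: CA² = 5² + 5² − 2·5·5·cos(150°) = 93.3, so CA ≈ 9.66.
Step 3: By the inverse law of cosines on triangle ACJ: cos(∠ACJ) = (9.66² + 5² − 5²) / (2·9.66·5) = 93.3/96.59 = 0.9659, so ∠ACJ = 15°.

Therefore, the measure of angle ∠ACJ = 15°.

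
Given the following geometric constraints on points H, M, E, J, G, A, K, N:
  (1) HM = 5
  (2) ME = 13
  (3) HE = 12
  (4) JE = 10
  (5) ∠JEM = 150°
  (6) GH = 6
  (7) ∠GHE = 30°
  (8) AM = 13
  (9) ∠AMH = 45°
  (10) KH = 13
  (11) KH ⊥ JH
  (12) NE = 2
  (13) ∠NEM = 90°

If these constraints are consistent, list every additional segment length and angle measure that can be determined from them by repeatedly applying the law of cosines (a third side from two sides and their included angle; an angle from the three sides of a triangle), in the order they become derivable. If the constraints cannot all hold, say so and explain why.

The constraints are consistent. Derivable facts, in order:
After 1 step:
- EG ≈ 7.44
- HA ≈ 10.1
- MJ ≈ 22.23
- MN = √173
- ∠EHM = 90°
- ∠EMH = 67.38°
- ∠HEM = 22.62°
After 2 steps:
- ∠AHM = 114.52°
- ∠EGH = 126.21°
- ∠EJM = 17°
- ∠EMJ = 13°
- ∠EMN = 8.75°
- ∠ENM = 81.25°
- ∠GEH = 23.79°
- ∠HAM = 20.48°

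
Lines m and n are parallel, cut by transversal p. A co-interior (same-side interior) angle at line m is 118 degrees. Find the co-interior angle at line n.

Co-interior angles sum to 180: 180 - 118 = 62 degrees.

62 degrees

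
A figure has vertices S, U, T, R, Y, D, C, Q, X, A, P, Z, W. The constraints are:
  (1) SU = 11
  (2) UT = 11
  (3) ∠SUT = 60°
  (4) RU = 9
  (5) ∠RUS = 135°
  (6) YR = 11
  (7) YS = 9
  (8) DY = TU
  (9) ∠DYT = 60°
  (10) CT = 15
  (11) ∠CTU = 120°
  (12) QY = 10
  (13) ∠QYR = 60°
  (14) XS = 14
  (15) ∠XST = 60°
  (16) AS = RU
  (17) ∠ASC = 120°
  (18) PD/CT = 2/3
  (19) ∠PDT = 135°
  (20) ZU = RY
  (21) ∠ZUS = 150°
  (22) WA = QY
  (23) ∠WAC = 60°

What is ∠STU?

Step 1: By the law of cosines on triangle TUS: TS² = 11² + 11² − 2·11·11·cos(60°) = 121, so TS = 11.
Step 2: By the inverse law of cosines on triangle STU: cos(∠STU) = (11² + 11² − 11²) / (2·11·11) = 121/242 = 0.5, so ∠STU = 60°.

Therefore, the measure of angle ∠STU = 60°.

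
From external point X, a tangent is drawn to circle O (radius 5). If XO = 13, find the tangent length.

Let T be the point of tangency. Then OT ⊥ XT (radius ⊥ tangent).
In right triangle OTX: OX² = OT² + XT²
13² = 5² + XT²
XT² = 144, XT = 12

12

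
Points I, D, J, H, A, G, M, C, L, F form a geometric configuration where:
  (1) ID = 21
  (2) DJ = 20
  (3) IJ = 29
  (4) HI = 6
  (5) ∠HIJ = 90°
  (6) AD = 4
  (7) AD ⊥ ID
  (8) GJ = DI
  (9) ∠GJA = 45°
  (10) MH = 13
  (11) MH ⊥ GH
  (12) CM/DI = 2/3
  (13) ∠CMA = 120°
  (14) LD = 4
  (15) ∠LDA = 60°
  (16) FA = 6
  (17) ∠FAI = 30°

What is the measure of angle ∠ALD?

Step 1: By the law of cosines on triangle LDA: LA² = 4² + 4² − 2·4·4·cos(60°) = 16, so LA = 4.
Step 2: By the inverse law of cosines on triangle ALD: cos(∠ALD) = (4² + 4² − 4²) / (2·4·4) = 16/32 = 0.5, so ∠ALD = 60°.

Therefore, the measure of angle ∠ALD = 60°.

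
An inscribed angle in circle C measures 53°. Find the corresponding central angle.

The inscribed angle theorem states that a central angle is always twice any inscribed angle that subtends the same arc.
Since the inscribed angle is 53°, the central angle = 2 × 53° = 106°.

106°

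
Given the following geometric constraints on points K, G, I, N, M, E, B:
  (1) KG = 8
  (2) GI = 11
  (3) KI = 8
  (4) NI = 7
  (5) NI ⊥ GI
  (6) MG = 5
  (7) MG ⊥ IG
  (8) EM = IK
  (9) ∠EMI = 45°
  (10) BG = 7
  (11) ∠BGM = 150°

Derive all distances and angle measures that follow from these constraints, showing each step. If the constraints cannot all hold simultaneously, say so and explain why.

The constraints are consistent.

From the given relations:
  EM = IK = 8

Step 1: From GI = 11, IN = 7, and ∠GIN = 90°, by the law of cosines:
  GN² = GI² + IN² - 2·GI·IN·cos(90°) = 121 + 49 - 0 = 170
  GN = √170

Step 2: From IG = 11, GM = 5, and ∠IGM = 90°, by the law of cosines:
  IM² = IG² + GM² - 2·IG·GM·cos(90°) = 121 + 25 - 0 = 146
  IM = √146

Step 3: From MG = 5, GB = 7, and ∠MGB = 150°, by the law of cosines:
  MB² = MG² + GB² - 2·MG·GB·cos(150°) = 25 + 49 + 60.62 = 134.6
  MB ≈ 11.6

Step 4: From KG = 8, KI = 8, GI = 11, by the inverse law of cosines:
  cos(∠GKI) = (KG² + KI² - GI²) / (2·KG·KI)
  ∠GKI = 86.87°

Step 5: From GI = 11, GK = 8, IK = 8, by the inverse law of cosines:
  cos(∠IGK) = (GI² + GK² - IK²) / (2·GI·GK)
  ∠IGK = 46.57°

Step 6: From IG = 11, IK = 8, GK = 8, by the inverse law of cosines:
  cos(∠GIK) = (IG² + IK² - GK²) / (2·IG·IK)
  ∠GIK = 46.57°

Step 7: From IM = √146, ME = 8, and ∠IME = 45°, by the law of cosines:
  IE² = IM² + ME² - 2·IM·ME·cos(45°) = 146 + 64 - 136.7 = 73.3
  IE ≈ 8.56

Step 8: From GI = 11, GN = √170, IN = 7, by the inverse law of cosines:
  cos(∠IGN) = (GI² + GN² - IN²) / (2·GI·GN)
  ∠IGN = 32.47°

Step 9: From IG = 11, IM = √146, GM = 5, by the inverse law of cosines:
  cos(∠GIM) = (IG² + IM² - GM²) / (2·IG·IM)
  ∠GIM = 24.44°

Step 10: From NG = √170, NI = 7, GI = 11, by the inverse law of cosines:
  cos(∠GNI) = (NG² + NI² - GI²) / (2·NG·NI)
  ∠GNI = 57.53°

Step 11: From MB = 11.6, MG = 5, BG = 7, by the inverse law of cosines:
  cos(∠BMG) = (MB² + MG² - BG²) / (2·MB·MG)
  ∠BMG = 17.56°

Step 12: From MG = 5, MI = √146, GI = 11, by the inverse law of cosines:
  cos(∠GMI) = (MG² + MI² - GI²) / (2·MG·MI)
  ∠GMI = 65.56°

Step 13: From BG = 7, BM = 11.6, GM = 5, by the inverse law of cosines:
  cos(∠GBM) = (BG² + BM² - GM²) / (2·BG·BM)
  ∠GBM = 12.44°

Step 14: From IE = 8.56, IM = √146, EM = 8, by the inverse law of cosines:
  cos(∠EIM) = (IE² + IM² - EM²) / (2·IE·IM)
  ∠EIM = 41.36°

Step 15: From EI = 8.56, EM = 8, IM = √146, by the inverse law of cosines:
  cos(∠IEM) = (EI² + EM² - IM²) / (2·EI·EM)
  ∠IEM = 93.64°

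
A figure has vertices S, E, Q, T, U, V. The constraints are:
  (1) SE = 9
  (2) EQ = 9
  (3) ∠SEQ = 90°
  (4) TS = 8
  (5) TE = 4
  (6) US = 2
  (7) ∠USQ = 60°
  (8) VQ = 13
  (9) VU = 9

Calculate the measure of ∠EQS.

Step 1: By the law of cosines on triangle QES: QS² = 9² + 9² − 2·9·9·cos(90°) = 162, so QS = 9·√2.
Step 2: By the inverse law of cosines on triangle EQS: cos(∠EQS) = (9² + (9·√2)² − 9²) / (2·9·9·√2) = 162/229.1 = 0.7071, so ∠EQS = 45°.

Therefore, the measure of angle ∠EQS = 45°.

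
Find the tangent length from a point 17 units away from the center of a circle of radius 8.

The tangent, radius, and line from the external point to the center form a right triangle.
The right angle is where the tangent meets the radius.
By the Pythagorean theorem: tangent² + 8² = 17²
tangent² = 289 - 64 = 225
tangent = 15

15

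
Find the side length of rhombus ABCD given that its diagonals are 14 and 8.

Half-diagonals are 7 and 4. side = sqrt(7^2 + 4^2) = sqrt(65)

sqrt(65)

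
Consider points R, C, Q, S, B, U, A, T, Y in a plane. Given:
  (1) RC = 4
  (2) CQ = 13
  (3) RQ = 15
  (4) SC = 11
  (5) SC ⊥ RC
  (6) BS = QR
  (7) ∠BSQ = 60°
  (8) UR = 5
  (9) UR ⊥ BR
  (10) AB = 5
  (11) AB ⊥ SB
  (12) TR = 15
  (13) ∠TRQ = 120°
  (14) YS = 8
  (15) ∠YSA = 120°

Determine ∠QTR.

Step 1: By the law of cosines on triangle TRQ: TQ² = 15² + 15² − 2·15·15·cos(120°) = 675, so TQ = 15·√3.
Step 2: By the inverse law of cosines on triangle QTR: cos(∠QTR) = ((15·√3)² + 15² − 15²) / (2·15·√3·15) = 675/779.42 = 0.866, so ∠QTR = 30°.

Therefore, the measure of angle ∠QTR = 30°.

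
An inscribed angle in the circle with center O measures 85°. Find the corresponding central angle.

The inscribed angle theorem states that a central angle is always twice any inscribed angle that subtends the same arc.
Since the inscribed angle is 85°, the central angle = 2 × 85° = 170°.

170°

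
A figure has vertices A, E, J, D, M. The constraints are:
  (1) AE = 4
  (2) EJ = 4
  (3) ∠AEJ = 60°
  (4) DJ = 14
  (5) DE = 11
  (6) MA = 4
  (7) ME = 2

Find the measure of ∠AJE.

Step 1: By the law of cosines on triangle JEA: JA² = 4² + 4² − 2·4·4·cos(60°) = 16, so JA = 4.
Step 2: By the inverse law of cosines on triangle AJE: cos(∠AJE) = (4² + 4² − 4²) / (2·4·4) = 16/32 = 0.5, so ∠AJE = 60°.

Therefore, the measure of angle ∠AJE = 60°.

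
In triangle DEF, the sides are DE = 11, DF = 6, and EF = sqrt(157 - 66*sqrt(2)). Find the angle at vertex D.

cos(D) = (11² + 6² - (sqrt(157 - 66*sqrt(2)))²) / (2 × 11 × 6) = sqrt(2)/2, so D = arccos(sqrt(2)/2) = 45°.

45°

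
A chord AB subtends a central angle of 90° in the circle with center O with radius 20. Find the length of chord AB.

Drop a perpendicular from the center to the chord, bisecting both the chord and the central angle.
Each half-chord = r sin(θ/2) = 20 sin(45°).
The full chord = 2 × 20 × sin(45°) = 20*sqrt(2).

20*sqrt(2)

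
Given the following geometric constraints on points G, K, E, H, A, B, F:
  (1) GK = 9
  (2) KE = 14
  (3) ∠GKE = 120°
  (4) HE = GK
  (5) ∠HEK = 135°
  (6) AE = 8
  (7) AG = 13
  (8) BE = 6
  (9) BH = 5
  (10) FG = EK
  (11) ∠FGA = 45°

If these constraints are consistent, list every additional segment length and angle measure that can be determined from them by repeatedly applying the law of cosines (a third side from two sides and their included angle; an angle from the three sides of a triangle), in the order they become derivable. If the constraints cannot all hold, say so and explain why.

The constraints are consistent. Derivable facts, in order:
After 1 step:
- AF ≈ 10.37
- GE ≈ 20.07
- KH ≈ 21.34
- ∠BEH = 31.59°
- ∠BHE = 38.94°
- ∠EBH = 109.47°
After 2 steps:
- ∠AEG = 21.91°
- ∠AFG = 62.39°
- ∠AGE = 13.27°
- ∠EAG = 144.82°
- ∠EGK = 37.15°
- ∠EHK = 27.65°
- ∠EKH = 17.35°
- ∠FAG = 72.61°
- ∠GEK = 22.85°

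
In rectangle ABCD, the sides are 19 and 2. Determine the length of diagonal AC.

A rectangle's diagonal splits it into two right triangles, with the diagonal as the hypotenuse.
By the Pythagorean theorem, d^2 = 19^2 + 2^2 = 365.
Therefore d = sqrt(365).

sqrt(365)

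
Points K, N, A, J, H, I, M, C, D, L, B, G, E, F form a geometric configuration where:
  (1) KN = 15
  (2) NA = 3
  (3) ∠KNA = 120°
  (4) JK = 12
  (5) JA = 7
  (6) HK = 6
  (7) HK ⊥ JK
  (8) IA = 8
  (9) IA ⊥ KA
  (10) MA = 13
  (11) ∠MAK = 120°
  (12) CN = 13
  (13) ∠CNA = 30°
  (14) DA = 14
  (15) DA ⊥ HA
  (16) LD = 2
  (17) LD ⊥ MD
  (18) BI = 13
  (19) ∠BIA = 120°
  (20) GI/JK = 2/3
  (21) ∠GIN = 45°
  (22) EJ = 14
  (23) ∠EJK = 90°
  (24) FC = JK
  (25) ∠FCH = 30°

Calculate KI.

Step 1: By the law of cosines on triangle KNA: KA² = 15² + 3² − 2·15·3·cos(120°) = 279, so KA = 3·√31.
Step 2: By the law of cosines on triangle KAI: KI² = (3·√31)² + 8² − 2·3·√31·8·cos(90°) = 343, so KI = 7·√7.

Therefore, the length of KI = 7·√7.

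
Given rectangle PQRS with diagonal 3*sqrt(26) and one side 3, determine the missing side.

The diagonal of a rectangle forms a right triangle with the two sides.
Rearranging the Pythagorean theorem: missing side = sqrt(d^2 - known^2).
= sqrt(234 - 9) = sqrt(225) = 15.

15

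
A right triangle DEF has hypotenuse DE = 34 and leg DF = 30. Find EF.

By the Pythagorean theorem: EF^2 = DE^2 - DF^2
EF^2 = 34^2 - 30^2 = 1156 - 900 = 256
EF = sqrt(256) = 16

16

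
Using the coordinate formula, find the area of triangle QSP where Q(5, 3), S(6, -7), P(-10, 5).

Shoelace: Area = (1/2)|5(-7-5) + 6(5-3) + -10(3--7)| = (1/2)(148) = 74

74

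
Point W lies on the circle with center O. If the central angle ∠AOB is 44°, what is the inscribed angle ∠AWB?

By the inscribed angle theorem, the inscribed angle is half the central angle.
Inscribed angle = 44° / 2 = 22°

22°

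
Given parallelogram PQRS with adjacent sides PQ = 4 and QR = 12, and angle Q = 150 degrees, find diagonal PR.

The diagonal of a parallelogram can be found by treating two adjacent sides and the diagonal as a triangle.
Applying the law of cosines with sides 4, 12 and included angle 150°:
d^2 = 16 + 144 - 96*cos(150°) = 48*sqrt(3) + 160
d = 4*sqrt(3*sqrt(3) + 10)

4*sqrt(3*sqrt(3) + 10)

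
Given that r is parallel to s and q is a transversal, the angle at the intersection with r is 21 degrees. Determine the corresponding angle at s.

Corresponding angles are equal: 21 degrees.

21 degrees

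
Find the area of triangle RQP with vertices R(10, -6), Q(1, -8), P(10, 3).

The Shoelace formula computes the area from vertex coordinates by summing cross products.
For vertices (10,-6), (1,-8), (10,3):
Signed sum = 10*-8 - 1*-6 + 1*3 - 10*-8 + 10*-6 - 10*3
= -74 + 83 + -90 = -81
Area = (1/2)|-81| = 81/2.

81/2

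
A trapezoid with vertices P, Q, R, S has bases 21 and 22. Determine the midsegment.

The midsegment (median) of a trapezoid connects the midpoints of the non-parallel sides.
Its length is the average of the two bases: (21 + 22) / 2 = 43/2.

43/2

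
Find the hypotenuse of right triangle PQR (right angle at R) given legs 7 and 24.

In a right triangle, the square of the hypotenuse equals the sum of the squares of the two legs.
The legs are 7 and 24, so the hypotenuse = sqrt(49 + 576) = sqrt(625) = 25.

25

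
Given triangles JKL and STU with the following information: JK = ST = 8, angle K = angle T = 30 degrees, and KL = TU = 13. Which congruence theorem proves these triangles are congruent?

The given information provides:
JK = ST = 8, angle K = angle T = 30 degrees, and KL = TU = 13
This matches the SAS congruence theorem.
Two pairs of corresponding sides and the included angle are equal (Side-Angle-Side).

SAS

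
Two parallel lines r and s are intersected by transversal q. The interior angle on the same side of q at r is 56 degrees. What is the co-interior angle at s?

Co-interior angles sum to 180: 180 - 56 = 124 degrees.

124 degrees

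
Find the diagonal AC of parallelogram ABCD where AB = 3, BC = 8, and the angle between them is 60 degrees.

Law of cosines: d^2 = 3^2 + 8^2 - 2(3)(8)cos(60°) = 49, so d = 7.

7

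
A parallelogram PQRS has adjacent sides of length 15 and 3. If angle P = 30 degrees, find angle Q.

Opposite sides of a parallelogram are parallel, so consecutive angles form co-interior angles on a transversal.
Co-interior angles sum to 180°, giving angle Q = 180 - 30 = 150 degrees.

150 degrees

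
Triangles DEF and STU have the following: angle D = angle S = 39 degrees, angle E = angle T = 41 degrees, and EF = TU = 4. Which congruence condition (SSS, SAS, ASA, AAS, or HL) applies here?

Consider the given information: angle D = angle S = 39 degrees, angle E = angle T = 41 degrees, and EF = TU = 4
This is not SSS or ASA: SSS requires all three pairs of sides, but we don't have that. ASA requires two angles and the side between them.
The correct criterion is AAS. Two pairs of corresponding angles and a non-included side are equal (Angle-Angle-Side).

AAS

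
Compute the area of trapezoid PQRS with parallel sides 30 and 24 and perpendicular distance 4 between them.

Area of a trapezoid = (base1 + base2) * height / 2
Area = (30 + 24) * 4 / 2
Area = 54 * 4 / 2
Area = 216 / 2
Area = 108

108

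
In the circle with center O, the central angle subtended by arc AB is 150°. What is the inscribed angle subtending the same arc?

An inscribed angle intercepts an arc from a point on the circle, while the central angle intercepts the same arc from the center.
The inscribed angle is always half the central angle: 150° / 2 = 75°.

75°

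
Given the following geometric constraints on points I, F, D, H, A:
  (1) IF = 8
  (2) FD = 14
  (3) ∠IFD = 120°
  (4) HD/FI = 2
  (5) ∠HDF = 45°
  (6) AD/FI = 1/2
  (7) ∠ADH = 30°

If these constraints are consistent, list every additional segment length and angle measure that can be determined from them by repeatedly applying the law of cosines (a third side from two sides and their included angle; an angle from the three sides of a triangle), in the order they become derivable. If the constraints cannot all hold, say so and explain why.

The constraints are consistent. Derivable facts, in order:
After 1 step:
- FH ≈ 11.63
- HA ≈ 12.69
- ID = 2·√93
After 2 steps:
- ∠AHD = 9.06°
- ∠DAH = 140.94°
- ∠DFH = 76.64°
- ∠DHF = 58.36°
- ∠DIF = 38.95°
- ∠FDI = 21.05°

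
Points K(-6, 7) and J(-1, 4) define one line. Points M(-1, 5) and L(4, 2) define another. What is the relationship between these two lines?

Slope of line 1: m1 = (4 - 7)/(-1 - -6) = -3/5 = -3/5
Slope of line 2: m2 = (2 - 5)/(4 - -1) = -3/5 = -3/5
m1 = m2, so the lines are parallel.

Parallel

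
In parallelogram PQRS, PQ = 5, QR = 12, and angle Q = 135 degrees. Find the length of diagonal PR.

Law of cosines: d^2 = 5^2 + 12^2 - 2(5)(12)cos(135°) = 60*sqrt(2) + 169, so d = sqrt(60*sqrt(2) + 169).

sqrt(60*sqrt(2) + 169)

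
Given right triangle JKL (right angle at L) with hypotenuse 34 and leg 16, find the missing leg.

By the Pythagorean theorem: KL^2 = JK^2 - JL^2
KL^2 = 34^2 - 16^2 = 1156 - 256 = 900
KL = sqrt(900) = 30

30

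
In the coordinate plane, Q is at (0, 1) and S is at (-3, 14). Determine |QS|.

d = sqrt((-3 - 0)^2 + (14 - 1)^2)
d = sqrt(-3^2 + 13^2)
d = sqrt(9 + 169)
d = sqrt(178)

sqrt(178)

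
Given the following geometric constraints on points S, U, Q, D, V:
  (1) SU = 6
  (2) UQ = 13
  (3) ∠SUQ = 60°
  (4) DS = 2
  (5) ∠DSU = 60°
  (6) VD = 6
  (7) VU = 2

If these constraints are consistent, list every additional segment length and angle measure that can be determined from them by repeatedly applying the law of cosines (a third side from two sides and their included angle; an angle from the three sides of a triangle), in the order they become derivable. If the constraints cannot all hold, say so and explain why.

The constraints are consistent. Derivable facts, in order:
After 1 step:
- SQ = √127
- UD = 2·√7
After 2 steps:
- ∠DUS = 19.11°
- ∠DUV = 100.89°
- ∠DVU = 60°
- ∠QSU = 92.54°
- ∠SDU = 100.89°
- ∠SQU = 27.46°
- ∠UDV = 19.11°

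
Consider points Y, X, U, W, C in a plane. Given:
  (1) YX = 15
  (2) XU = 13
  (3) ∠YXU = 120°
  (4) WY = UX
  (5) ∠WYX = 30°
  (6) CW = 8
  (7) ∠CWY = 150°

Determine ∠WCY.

From the given relations: WY = UX = 13.
Step 1: By the law of cosines on triangle CWY: CY² = 8² + 13² − 2·8·13·cos(150°) = 413.13, so CY ≈ 20.33.
Step 2: By the inverse law of cosines on triangle WCY: cos(∠WCY) = (8² + 20.33² − 13²) / (2·8·20.33) = 308.13/325.21 = 0.9475, so ∠WCY = 18.65°.

Therefore, the measure of angle ∠WCY = 18.65°.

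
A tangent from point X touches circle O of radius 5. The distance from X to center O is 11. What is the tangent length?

tangent = √(d² - r²) = √(11² - 5²) = √(121 - 25) = √96 = 4*sqrt(6)

4*sqrt(6)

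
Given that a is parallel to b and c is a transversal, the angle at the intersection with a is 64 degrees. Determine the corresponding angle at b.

When a transversal crosses parallel lines, angles in the same position at each intersection are called corresponding angles.
These are always equal, so the answer is 64 degrees.

64 degrees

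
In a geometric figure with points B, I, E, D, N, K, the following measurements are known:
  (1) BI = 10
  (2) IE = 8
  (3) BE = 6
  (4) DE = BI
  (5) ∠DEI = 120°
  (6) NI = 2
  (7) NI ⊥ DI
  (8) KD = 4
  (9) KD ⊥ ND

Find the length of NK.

From the given relations: DE = BI = 10.
Step 1: By the law of cosines on triangle DEI: DI² = 10² + 8² − 2·10·8·cos(120°) = 244, so DI = 2·√61.
Step 2: By the law of cosines on triangle DIN: DN² = (2·√61)² + 2² − 2·2·√61·2·cos(90°) = 248, so DN = 2·√62.
Step 3: By the law of cosines on triangle NDK: NK² = (2·√62)² + 4² − 2·2·√62·4·cos(90°) = 264, so NK = 2·√66.

Therefore, the length of NK = 2·√66.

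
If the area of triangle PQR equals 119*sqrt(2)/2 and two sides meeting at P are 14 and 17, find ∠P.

From the SAS area formula Area = (1/2)ab sin(C), rearranging gives sin(C) = 2*Area/(ab).
sin(C) = 2 * 119*sqrt(2)/2 / (238) = sqrt(2)/2.
Therefore C = arcsin(sqrt(2)/2) = 45°.
Since sin(180° - C) = sin(C), the obtuse angle 135° gives the same area, so C = 45° or C = 135°.

45° or 135°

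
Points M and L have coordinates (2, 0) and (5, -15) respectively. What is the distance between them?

d = sqrt((3)^2 + (-15)^2) = sqrt(234) = 3*sqrt(26)

3*sqrt(26)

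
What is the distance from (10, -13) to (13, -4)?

d = sqrt((3)^2 + (9)^2) = sqrt(90) = 3*sqrt(10)

3*sqrt(10)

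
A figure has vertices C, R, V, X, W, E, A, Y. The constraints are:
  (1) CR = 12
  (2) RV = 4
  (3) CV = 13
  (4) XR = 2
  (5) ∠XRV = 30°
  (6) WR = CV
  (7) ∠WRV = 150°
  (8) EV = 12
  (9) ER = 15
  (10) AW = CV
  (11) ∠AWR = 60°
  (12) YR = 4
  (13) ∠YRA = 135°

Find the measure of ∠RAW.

From the given relations: AW = CV = 13; WR = CV = 13.
Step 1: By the law of cosines on triangle AWR: AR² = 13² + 13² − 2·13·13·cos(60°) = 169, so AR = 13.
Step 2: By the inverse law of cosines on triangle RAW: cos(∠RAW) = (13² + 13² − 13²) / (2·13·13) = 169/338 = 0.5, so ∠RAW = 60°.

Therefore, the measure of angle ∠RAW = 60°.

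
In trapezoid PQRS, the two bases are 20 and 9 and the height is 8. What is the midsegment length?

The midsegment of a trapezoid = (base1 + base2) / 2
midsegment = (20 + 9) / 2
midsegment = 29 / 2
midsegment = 29/2

29/2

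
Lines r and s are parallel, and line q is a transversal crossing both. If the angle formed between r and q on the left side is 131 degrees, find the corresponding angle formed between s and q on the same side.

Corresponding angles are equal: 131 degrees.

131 degrees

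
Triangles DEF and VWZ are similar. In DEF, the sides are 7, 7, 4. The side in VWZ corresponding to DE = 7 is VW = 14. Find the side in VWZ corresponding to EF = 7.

k = 14/7 = 2. WZ = 2 * 7 = 14.

14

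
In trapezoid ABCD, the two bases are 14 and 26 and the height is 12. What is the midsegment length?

The midsegment (median) of a trapezoid connects the midpoints of the non-parallel sides.
Its length is the average of the two bases: (14 + 26) / 2 = 20.

20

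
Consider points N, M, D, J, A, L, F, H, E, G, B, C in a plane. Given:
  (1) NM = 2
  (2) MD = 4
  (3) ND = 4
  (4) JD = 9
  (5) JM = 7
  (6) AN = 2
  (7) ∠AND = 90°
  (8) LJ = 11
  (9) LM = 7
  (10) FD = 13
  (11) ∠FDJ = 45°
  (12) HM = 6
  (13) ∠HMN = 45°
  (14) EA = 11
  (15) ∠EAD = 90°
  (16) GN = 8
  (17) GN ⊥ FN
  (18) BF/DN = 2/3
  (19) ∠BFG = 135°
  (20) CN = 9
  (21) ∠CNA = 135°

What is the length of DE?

Step 1: By the law of cosines on triangle DNA: DA² = 4² + 2² − 2·4·2·cos(90°) = 20, so DA = 2·√5.
Step 2: By the law of cosines on triangle DAE: DE² = (2·√5)² + 11² − 2·2·√5·11·cos(90°) = 141, so DE = √141.

Therefore, the length of DE = √141.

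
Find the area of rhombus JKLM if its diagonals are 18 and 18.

Area = (18 * 18) / 2 = 324 / 2 = 162

162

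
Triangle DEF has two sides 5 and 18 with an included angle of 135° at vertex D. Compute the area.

Area = (1/2) * DE * DF * sin(D)
Area = (1/2) * 5 * 18 * sin(135°)
Area = (1/2) * 5 * 18 * sqrt(2)/2
Area = 45*sqrt(2)/2

45*sqrt(2)/2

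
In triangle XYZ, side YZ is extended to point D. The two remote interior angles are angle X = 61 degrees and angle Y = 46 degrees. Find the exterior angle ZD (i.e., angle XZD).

By the exterior angle theorem, an exterior angle of a triangle equals the sum of the two remote interior angles.
Exterior angle = angle X + angle Y
Exterior angle = 61 + 46 = 107 degrees

107 degrees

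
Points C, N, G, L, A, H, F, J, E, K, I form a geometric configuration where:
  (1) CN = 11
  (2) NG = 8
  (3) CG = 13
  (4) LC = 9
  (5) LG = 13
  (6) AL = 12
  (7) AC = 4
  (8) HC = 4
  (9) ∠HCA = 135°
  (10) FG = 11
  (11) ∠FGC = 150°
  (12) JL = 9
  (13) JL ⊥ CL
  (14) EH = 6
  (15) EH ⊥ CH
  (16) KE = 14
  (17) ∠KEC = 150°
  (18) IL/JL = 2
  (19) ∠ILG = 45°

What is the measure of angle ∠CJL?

Step 1: By the law of cosines on triangle JLC: JC² = 9² + 9² − 2·9·9·cos(90°) = 162, so JC = 9·√2.
Step 2: By the inverse law of cosines on triangle CJL: cos(∠CJL) = ((9·√2)² + 9² − 9²) / (2·9·√2·9) = 162/229.1 = 0.7071, so ∠CJL = 45°.

Therefore, the measure of angle ∠CJL = 45°.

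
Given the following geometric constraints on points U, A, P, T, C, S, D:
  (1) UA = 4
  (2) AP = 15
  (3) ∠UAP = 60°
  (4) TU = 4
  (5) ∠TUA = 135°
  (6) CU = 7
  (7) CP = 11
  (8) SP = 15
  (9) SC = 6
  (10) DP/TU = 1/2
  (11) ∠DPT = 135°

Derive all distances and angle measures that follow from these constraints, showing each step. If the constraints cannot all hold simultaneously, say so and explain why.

The constraints are consistent.

From the given relations:
  DP = 1/2·TU = 1/2·4 = 2

Step 1: From UA = 4, AP = 15, and ∠UAP = 60°, by the law of cosines:
  UP² = UA² + AP² - 2·UA·AP·cos(60°) = 16 + 225 - 60 = 181
  UP = √181

Step 2: From AU = 4, UT = 4, and ∠AUT = 135°, by the law of cosines:
  AT² = AU² + UT² - 2·AU·UT·cos(135°) = 16 + 16 + 22.63 = 54.63
  AT ≈ 7.39

Step 3: From PC = 11, PS = 15, CS = 6, by the inverse law of cosines:
  cos(∠CPS) = (PC² + PS² - CS²) / (2·PC·PS)
  ∠CPS = 20.05°

Step 4: From CP = 11, CS = 6, PS = 15, by the inverse law of cosines:
  cos(∠PCS) = (CP² + CS² - PS²) / (2·CP·CS)
  ∠PCS = 121.01°

Step 5: From SC = 6, SP = 15, CP = 11, by the inverse law of cosines:
  cos(∠CSP) = (SC² + SP² - CP²) / (2·SC·SP)
  ∠CSP = 38.94°

Step 6: From UA = 4, UP = √181, AP = 15, by the inverse law of cosines:
  cos(∠AUP) = (UA² + UP² - AP²) / (2·UA·UP)
  ∠AUP = 105.08°

Step 7: From UC = 7, UP = √181, CP = 11, by the inverse law of cosines:
  cos(∠CUP) = (UC² + UP² - CP²) / (2·UC·UP)
  ∠CUP = 54.64°

Step 8: From AT = 7.39, AU = 4, TU = 4, by the inverse law of cosines:
  cos(∠TAU) = (AT² + AU² - TU²) / (2·AT·AU)
  ∠TAU = 22.5°

Step 9: From PA = 15, PU = √181, AU = 4, by the inverse law of cosines:
  cos(∠APU) = (PA² + PU² - AU²) / (2·PA·PU)
  ∠APU = 14.92°

Step 10: From PC = 11, PU = √181, CU = 7, by the inverse law of cosines:
  cos(∠CPU) = (PC² + PU² - CU²) / (2·PC·PU)
  ∠CPU = 31.26°

Step 11: From TA = 7.39, TU = 4, AU = 4, by the inverse law of cosines:
  cos(∠ATU) = (TA² + TU² - AU²) / (2·TA·TU)
  ∠ATU = 22.5°

Step 12: From CP = 11, CU = 7, PU = √181, by the inverse law of cosines:
  cos(∠PCU) = (CP² + CU² - PU²) / (2·CP·CU)
  ∠PCU = 94.1°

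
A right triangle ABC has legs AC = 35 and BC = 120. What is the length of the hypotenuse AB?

By the Pythagorean theorem: AB^2 = AC^2 + BC^2
AB^2 = 35^2 + 120^2 = 1225 + 14400 = 15625
AB = sqrt(15625) = 125

125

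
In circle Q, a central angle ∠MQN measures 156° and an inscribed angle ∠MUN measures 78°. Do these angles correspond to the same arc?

By the inscribed angle theorem, if both angles subtend the same arc, the inscribed angle must be half the central angle.
Half of 156° = 78°, which equals the given inscribed angle of 78°.
Therefore, yes, they correspond to the same arc.

Yes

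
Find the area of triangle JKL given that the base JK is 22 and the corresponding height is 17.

A triangle's area is half the area of a rectangle with the same base and height.
Area = (1/2) * 22 * 17 = 187.

187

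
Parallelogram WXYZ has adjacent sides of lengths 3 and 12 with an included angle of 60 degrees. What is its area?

Area = 3 * 12 * sin(60°) = 36 * sqrt(3)/2 = 18*sqrt(3)

18*sqrt(3)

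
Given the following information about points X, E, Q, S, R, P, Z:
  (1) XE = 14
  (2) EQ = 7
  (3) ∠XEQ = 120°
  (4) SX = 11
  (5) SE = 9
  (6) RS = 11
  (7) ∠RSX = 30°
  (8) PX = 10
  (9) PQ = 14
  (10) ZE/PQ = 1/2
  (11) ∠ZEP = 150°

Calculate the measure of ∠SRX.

Step 1: By the law of cosines on triangle RSX: RX² = 11² + 11² − 2·11·11·cos(30°) = 32.42, so RX ≈ 5.69.
Step 2: By the inverse law of cosines on triangle SRX: cos(∠SRX) = (11² + 5.69² − 11²) / (2·11·5.69) = 32.42/125.27 = 0.2588, so ∠SRX = 75°.

Therefore, the measure of angle ∠SRX = 75°.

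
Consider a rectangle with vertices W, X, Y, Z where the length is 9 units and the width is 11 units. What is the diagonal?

Using the Pythagorean theorem:
d² = 9² + 11² = 81 + 121 = 202
d = sqrt(202)

sqrt(202)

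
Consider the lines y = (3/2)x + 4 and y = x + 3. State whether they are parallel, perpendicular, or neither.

Slope of line 1: m1 = 3/2
Slope of line 2: m2 = 1
m1 != m2 (3/2 != 1), so not parallel.
m1 * m2 = (3/2) * (1) = 3/2 != -1, so not perpendicular.
The lines are neither parallel nor perpendicular.

Neither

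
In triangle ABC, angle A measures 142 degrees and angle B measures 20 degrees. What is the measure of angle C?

By the triangle angle sum property, the three interior angles of any triangle add up to 180°.
We know angle A = 142° and angle B = 20°, so their sum is 162°.
Therefore angle C = 180° - 162° = 18°.

18 degrees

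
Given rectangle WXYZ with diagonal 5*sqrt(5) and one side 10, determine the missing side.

b = sqrt(d^2 - a^2) = sqrt(125 - 100) = sqrt(25) = 5

5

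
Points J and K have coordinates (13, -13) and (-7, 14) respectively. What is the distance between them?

d = sqrt((-20)^2 + (27)^2) = sqrt(1129)

sqrt(1129)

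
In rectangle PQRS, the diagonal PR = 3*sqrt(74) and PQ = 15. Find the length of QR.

b = sqrt(d^2 - a^2) = sqrt(666 - 225) = sqrt(441) = 21

21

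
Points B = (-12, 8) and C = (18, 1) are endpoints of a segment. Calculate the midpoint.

M = ((x₁ + x₂)/2, (y₁ + y₂)/2)
= ((-12 + 18)/2, (8 + 1)/2)
= (6/2, 9/2) = (3, 9/2)

(3, 9/2)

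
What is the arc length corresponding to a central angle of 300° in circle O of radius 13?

Arc length = 2πr × θ/360
= 2π × 13 × 5/6
= 65*pi/3

65*pi/3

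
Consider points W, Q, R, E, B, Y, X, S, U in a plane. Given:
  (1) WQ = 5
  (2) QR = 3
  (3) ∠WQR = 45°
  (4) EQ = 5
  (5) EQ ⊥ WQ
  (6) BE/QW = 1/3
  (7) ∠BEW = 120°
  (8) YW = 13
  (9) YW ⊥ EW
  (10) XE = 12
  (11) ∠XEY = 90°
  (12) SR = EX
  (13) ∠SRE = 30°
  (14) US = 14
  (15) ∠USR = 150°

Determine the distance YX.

Step 1: By the law of cosines on triangle EQW: EW² = 5² + 5² − 2·5·5·cos(90°) = 50, so EW = 5·√2.
Step 2: By the law of cosines on triangle EWY: EY² = (5·√2)² + 13² − 2·5·√2·13·cos(90°) = 219, so EY ≈ 14.8.
Step 3: By the law of cosines on triangle YEX: YX² = 14.8² + 12² − 2·14.8·12·cos(90°) = 363, so YX = 11·√3.

Therefore, the length of YX = 11·√3.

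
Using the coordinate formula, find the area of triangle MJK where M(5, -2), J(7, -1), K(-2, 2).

Using the Shoelace formula for a triangle:
Area = (1/2)|x0(y1 - y2) + x1(y2 - y0) + x2(y0 - y1)|
Area = (1/2)|5(-1 - 2) + 7(2 - -2) + -2(-2 - -1)|
Area = (1/2)|-15 + 28 + 2|
Area = (1/2)|15|
Area = (1/2)(15)
Area = 15/2

15/2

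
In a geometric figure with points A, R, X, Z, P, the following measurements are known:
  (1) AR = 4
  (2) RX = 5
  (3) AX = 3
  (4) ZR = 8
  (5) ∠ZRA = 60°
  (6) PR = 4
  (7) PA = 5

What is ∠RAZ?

Step 1: By the law of cosines on triangle ARZ: AZ² = 4² + 8² − 2·4·8·cos(60°) = 48, so AZ = 4·√3.
Step 2: By the inverse law of cosines on triangle RAZ: cos(∠RAZ) = (4² + (4·√3)² − 8²) / (2·4·4·√3) = 0/55.43 = 0, so ∠RAZ = 90°.

Therefore, the measure of angle ∠RAZ = 90°.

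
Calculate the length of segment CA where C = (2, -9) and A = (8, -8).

The horizontal distance is |8 - 2| = 6 and the vertical distance is |-8 - -9| = 1.
By the Pythagorean theorem, d = sqrt(6^2 + 1^2) = sqrt(37).

sqrt(37)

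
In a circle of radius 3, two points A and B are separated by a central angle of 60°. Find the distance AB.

Chord = 2(3) sin(30°) = 3

3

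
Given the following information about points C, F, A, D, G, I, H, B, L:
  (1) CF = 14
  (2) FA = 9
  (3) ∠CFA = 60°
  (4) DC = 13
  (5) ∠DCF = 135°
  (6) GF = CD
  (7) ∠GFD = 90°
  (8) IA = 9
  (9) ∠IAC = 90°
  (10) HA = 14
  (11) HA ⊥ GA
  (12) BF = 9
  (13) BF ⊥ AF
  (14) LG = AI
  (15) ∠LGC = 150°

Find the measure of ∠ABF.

Step 1: By the law of cosines on triangle BFA: BA² = 9² + 9² − 2·9·9·cos(90°) = 162, so BA = 9·√2.
Step 2: By the inverse law of cosines on triangle ABF: cos(∠ABF) = ((9·√2)² + 9² − 9²) / (2·9·√2·9) = 162/229.1 = 0.7071, so ∠ABF = 45°.

Therefore, the measure of angle ∠ABF = 45°.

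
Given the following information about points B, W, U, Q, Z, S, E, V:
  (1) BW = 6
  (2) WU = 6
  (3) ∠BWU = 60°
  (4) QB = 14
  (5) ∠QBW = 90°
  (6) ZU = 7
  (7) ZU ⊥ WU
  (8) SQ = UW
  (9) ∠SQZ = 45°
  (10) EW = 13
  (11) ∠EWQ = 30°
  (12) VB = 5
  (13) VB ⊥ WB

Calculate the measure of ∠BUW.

Step 1: By the law of cosines on triangle UWB: UB² = 6² + 6² − 2·6·6·cos(60°) = 36, so UB = 6.
Step 2: By the inverse law of cosines on triangle BUW: cos(∠BUW) = (6² + 6² − 6²) / (2·6·6) = 36/72 = 0.5, so ∠BUW = 60°.

Therefore, the measure of angle ∠BUW = 60°.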